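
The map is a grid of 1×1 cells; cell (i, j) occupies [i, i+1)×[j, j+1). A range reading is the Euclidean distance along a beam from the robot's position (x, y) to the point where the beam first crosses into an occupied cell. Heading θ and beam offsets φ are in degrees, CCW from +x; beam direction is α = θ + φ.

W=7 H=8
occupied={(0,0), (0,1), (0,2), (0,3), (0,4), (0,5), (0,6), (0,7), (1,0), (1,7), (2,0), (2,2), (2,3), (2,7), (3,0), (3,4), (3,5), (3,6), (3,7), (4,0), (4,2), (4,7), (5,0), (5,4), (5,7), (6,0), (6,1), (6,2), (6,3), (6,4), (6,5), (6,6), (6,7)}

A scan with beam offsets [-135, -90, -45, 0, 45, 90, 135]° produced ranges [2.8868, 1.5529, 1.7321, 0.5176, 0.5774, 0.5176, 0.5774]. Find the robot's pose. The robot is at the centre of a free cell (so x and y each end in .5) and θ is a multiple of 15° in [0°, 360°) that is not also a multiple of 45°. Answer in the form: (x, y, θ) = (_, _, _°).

(x, y, θ) = (2.5, 4.5, 255°)

The pose lattice has 23·16 = 368 candidates. Test each by forward raycasting.
  (1.5, 1.5, 210°): beam 1 = 1.9319 ≠ 2.8868 ✗
  (5.5, 5.5, 165°): beam 1 = 0.5774 ≠ 2.8868 ✗
  (1.5, 2.5, 60°): beam 1 = 1.5529 ≠ 2.8868 ✗
  (4.5, 3.5, 285°): beam 1 = 1.0000 ≠ 2.8868 ✗
  …
  (2.5, 4.5, 255°): r_1=2.8868, r_2=1.5529, r_3=1.7321, r_4=0.5176, r_5=0.5774, r_6=0.5176, r_7=0.5774 — all match ✓
Unique over the lattice → pose = (2.5, 4.5, 255°).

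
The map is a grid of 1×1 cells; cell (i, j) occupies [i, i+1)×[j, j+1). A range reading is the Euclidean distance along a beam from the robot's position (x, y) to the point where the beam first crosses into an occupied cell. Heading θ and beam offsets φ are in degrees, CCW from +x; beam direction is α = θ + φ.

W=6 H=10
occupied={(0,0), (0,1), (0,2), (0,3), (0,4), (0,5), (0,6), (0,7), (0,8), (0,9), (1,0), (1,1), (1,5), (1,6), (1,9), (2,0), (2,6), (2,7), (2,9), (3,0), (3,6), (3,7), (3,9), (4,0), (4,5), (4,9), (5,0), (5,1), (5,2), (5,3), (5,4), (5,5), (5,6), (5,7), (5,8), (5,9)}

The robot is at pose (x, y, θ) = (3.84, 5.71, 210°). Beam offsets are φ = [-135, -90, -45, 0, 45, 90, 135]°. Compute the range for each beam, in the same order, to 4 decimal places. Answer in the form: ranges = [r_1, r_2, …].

beam 1: φ=-135°, α=75°
  direction (0.2588, 0.9659); cell (3,5); t to first gridline: x 0.6182, y 0.3002 (then +3.8637 / +1.0353)
    (3,6) via y @ 0.3002  # hit
  → r_1 = 0.3002
beam 2: φ=-90°, α=120°
  direction (-0.5000, 0.8660); cell (3,5); t to first gridline: x 1.6800, y 0.3349 (then +2.0000 / +1.1547)
    (3,6) via y @ 0.3349  # hit
  → r_2 = 0.3349
beam 3: φ=-45°, α=165°
  direction (-0.9659, 0.2588); cell (3,5); t to first gridline: x 0.8696, y 1.1205 (then +1.0353 / +3.8637)
    (2,5) via x @ 0.8696
    (2,6) via y @ 1.1205  # hit
  → r_3 = 1.1205
beam 4: φ=0°, α=210°
  direction (-0.8660, -0.5000); cell (3,5); t to first gridline: x 0.9699, y 1.4200 (then +1.1547 / +2.0000)
    (2,5) via x @ 0.9699
    (2,4) via y @ 1.4200
    (1,4) via x @ 2.1246
    (0,4) via x @ 3.2793  # hit
  → r_4 = 3.2793
beam 5: φ=45°, α=255°
  direction (-0.2588, -0.9659); cell (3,5); t to first gridline: x 3.2455, y 0.7350 (then +3.8637 / +1.0353)
    (3,4) via y @ 0.7350
    (3,3) via y @ 1.7703
    (3,2) via y @ 2.8056
    (2,2) via x @ 3.2455
    (2,1) via y @ 3.8409
    (2,0) via y @ 4.8762  # hit
  → r_5 = 4.8762
beam 6: φ=90°, α=300°
  direction (0.5000, -0.8660); cell (3,5); t to first gridline: x 0.3200, y 0.8198 (then +2.0000 / +1.1547)
    (4,5) via x @ 0.3200  # hit
  → r_6 = 0.3200
beam 7: φ=135°, α=345°
  direction (0.9659, -0.2588); cell (3,5); t to first gridline: x 0.1656, y 2.7432 (then +1.0353 / +3.8637)
    (4,5) via x @ 0.1656  # hit
  → r_7 = 0.1656

ranges = [0.3002, 0.3349, 1.1205, 3.2793, 4.8762, 0.3200, 0.1656]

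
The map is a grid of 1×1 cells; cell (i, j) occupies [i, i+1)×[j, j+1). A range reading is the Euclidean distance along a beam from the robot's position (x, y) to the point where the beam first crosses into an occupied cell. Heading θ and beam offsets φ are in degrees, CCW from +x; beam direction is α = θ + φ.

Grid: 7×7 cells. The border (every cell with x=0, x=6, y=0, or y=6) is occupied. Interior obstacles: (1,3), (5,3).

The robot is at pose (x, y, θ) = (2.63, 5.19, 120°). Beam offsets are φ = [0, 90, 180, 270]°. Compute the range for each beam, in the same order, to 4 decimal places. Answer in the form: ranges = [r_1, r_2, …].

beam 1: φ=0°, α=120°
  direction (-0.5000, 0.8660); cell (2,5); t to first gridline: x 1.2600, y 0.9353 (then +2.0000 / +1.1547)
    (2,6) via y @ 0.9353  # hit
  → r_1 = 0.9353
beam 2: φ=90°, α=210°
  direction (-0.8660, -0.5000); cell (2,5); t to first gridline: x 0.7275, y 0.3800 (then +1.1547 / +2.0000)
    (2,4) via y @ 0.3800
    (1,4) via x @ 0.7275
    (0,4) via x @ 1.8822  # hit
  → r_2 = 1.8822
beam 3: φ=180°, α=300°
  direction (0.5000, -0.8660); cell (2,5); t to first gridline: x 0.7400, y 0.2194 (then +2.0000 / +1.1547)
    (2,4) via y @ 0.2194
    (3,4) via x @ 0.7400
    (3,3) via y @ 1.3741
    (3,2) via y @ 2.5288
    (4,2) via x @ 2.7400
    (4,1) via y @ 3.6835
    (5,1) via x @ 4.7400
    (5,0) via y @ 4.8382  # hit
  → r_3 = 4.8382
beam 4: φ=270°, α=30°
  direction (0.8660, 0.5000); cell (2,5); t to first gridline: x 0.4272, y 1.6200 (then +1.1547 / +2.0000)
    (3,5) via x @ 0.4272
    (4,5) via x @ 1.5819
    (4,6) via y @ 1.6200  # hit
  → r_4 = 1.6200

ranges = [0.9353, 1.8822, 4.8382, 1.6200]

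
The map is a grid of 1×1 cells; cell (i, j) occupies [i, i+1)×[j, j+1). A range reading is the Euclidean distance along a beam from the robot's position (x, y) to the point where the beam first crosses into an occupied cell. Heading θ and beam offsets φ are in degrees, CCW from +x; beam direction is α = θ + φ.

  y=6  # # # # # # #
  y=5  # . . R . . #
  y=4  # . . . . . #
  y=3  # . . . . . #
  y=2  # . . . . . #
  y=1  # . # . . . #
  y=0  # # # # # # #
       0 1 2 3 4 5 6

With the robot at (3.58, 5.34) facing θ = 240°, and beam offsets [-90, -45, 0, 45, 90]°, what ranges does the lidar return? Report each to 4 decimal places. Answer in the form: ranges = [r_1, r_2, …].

ranges = [1.3200, 2.6710, 5.0114, 4.4931, 2.7944]

beam 1: φ=-90°, α=150°
  dir = (cos 150°, sin 150°) = (-0.8660, 0.5000); from cell (3,5)
  next x-line at t=0.6697, next y-line at t=1.3200; Δt_x=1.1547, Δt_y=2.0000
    x: enter (2,5) at t=0.6697
    y: enter (2,6) at t=1.3200 ← occupied
  → r_1 = 1.3200
beam 2: φ=-45°, α=195°
  dir = (cos 195°, sin 195°) = (-0.9659, -0.2588); from cell (3,5)
  next x-line at t=0.6005, next y-line at t=1.3137; Δt_x=1.0353, Δt_y=3.8637
    x: enter (2,5) at t=0.6005
    y: enter (2,4) at t=1.3137
    x: enter (1,4) at t=1.6357
    x: enter (0,4) at t=2.6710 ← occupied
  → r_2 = 2.6710
beam 3: φ=0°, α=240°
  dir = (cos 240°, sin 240°) = (-0.5000, -0.8660); from cell (3,5)
  next x-line at t=1.1600, next y-line at t=0.3926; Δt_x=2.0000, Δt_y=1.1547
    y: enter (3,4) at t=0.3926
    x: enter (2,4) at t=1.1600
    y: enter (2,3) at t=1.5473
    y: enter (2,2) at t=2.7020
    x: enter (1,2) at t=3.1600
    y: enter (1,1) at t=3.8567
    y: enter (1,0) at t=5.0114 ← occupied
  → r_3 = 5.0114
beam 4: φ=45°, α=285°
  dir = (cos 285°, sin 285°) = (0.2588, -0.9659); from cell (3,5)
  next x-line at t=1.6228, next y-line at t=0.3520; Δt_x=3.8637, Δt_y=1.0353
    y: enter (3,4) at t=0.3520
    y: enter (3,3) at t=1.3873
    x: enter (4,3) at t=1.6228
    y: enter (4,2) at t=2.4225
    y: enter (4,1) at t=3.4578
    y: enter (4,0) at t=4.4931 ← occupied
  → r_4 = 4.4931
beam 5: φ=90°, α=330°
  dir = (cos 330°, sin 330°) = (0.8660, -0.5000); from cell (3,5)
  next x-line at t=0.4850, next y-line at t=0.6800; Δt_x=1.1547, Δt_y=2.0000
    x: enter (4,5) at t=0.4850
    y: enter (4,4) at t=0.6800
    x: enter (5,4) at t=1.6397
    y: enter (5,3) at t=2.6800
    x: enter (6,3) at t=2.7944 ← occupied
  → r_5 = 2.7944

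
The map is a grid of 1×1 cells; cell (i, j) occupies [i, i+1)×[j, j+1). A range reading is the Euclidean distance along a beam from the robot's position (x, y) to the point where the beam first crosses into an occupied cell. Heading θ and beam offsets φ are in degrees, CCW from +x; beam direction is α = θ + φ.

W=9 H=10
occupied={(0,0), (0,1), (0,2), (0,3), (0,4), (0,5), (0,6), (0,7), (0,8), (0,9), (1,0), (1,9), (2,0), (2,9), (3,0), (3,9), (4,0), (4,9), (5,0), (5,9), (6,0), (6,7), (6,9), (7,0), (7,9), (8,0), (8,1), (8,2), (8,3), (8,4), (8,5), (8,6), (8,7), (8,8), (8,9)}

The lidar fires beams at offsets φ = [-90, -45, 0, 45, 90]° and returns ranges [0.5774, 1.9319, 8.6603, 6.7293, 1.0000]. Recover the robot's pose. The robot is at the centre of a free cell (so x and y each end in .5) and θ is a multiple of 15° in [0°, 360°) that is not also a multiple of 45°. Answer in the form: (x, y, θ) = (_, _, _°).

(x, y, θ) = (7.5, 1.5, 120°)

Candidates: 55 free-cell centres × 16 headings = 880 poses. Raycast each; keep the one whose scan matches to 4 dp.
  (2.5, 5.5, 210°): beam 1 = 3.0000 ≠ 0.5774 ✗
  (7.5, 6.5, 105°): beam 1 = 0.5176 ≠ 0.5774 ✗
  (6.5, 5.5, 285°): beam 1 = 5.6940 ≠ 0.5774 ✗
  (4.5, 6.5, 150°): beam 1 = 2.8868 ≠ 0.5774 ✗
  …
  (7.5, 1.5, 120°): r_1=0.5774, r_2=1.9319, r_3=8.6603, r_4=6.7293, r_5=1.0000 — all match ✓
No second candidate reproduces the full scan.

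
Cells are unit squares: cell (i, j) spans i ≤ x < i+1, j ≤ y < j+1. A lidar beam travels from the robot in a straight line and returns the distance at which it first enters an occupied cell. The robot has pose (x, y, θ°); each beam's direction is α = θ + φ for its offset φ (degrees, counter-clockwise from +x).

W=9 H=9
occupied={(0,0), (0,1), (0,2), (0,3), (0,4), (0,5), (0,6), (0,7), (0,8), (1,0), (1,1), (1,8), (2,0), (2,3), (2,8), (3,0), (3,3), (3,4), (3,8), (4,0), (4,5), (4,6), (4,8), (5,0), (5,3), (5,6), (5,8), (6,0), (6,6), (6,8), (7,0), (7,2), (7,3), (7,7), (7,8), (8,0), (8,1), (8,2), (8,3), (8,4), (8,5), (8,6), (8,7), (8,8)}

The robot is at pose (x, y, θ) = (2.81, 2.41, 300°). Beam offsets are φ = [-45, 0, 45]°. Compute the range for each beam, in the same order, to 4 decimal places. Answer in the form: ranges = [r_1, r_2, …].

beam 1: φ=-45°, α=255°
  d=(-0.2588,-0.9659)  start (2,2)  tX=3.1296 tY=0.4245  stride 1/|dx|=3.8637 1/|dy|=1.0353
    cross y-line → (2,1), t=0.4245
    cross y-line → (2,0), t=1.4597 (wall)
  → r_1 = 1.4597
beam 2: φ=0°, α=300°
  d=(0.5000,-0.8660)  start (2,2)  tX=0.3800 tY=0.4734  stride 1/|dx|=2.0000 1/|dy|=1.1547
    cross x-line → (3,2), t=0.3800
    cross y-line → (3,1), t=0.4734
    cross y-line → (3,0), t=1.6281 (wall)
  → r_2 = 1.6281
beam 3: φ=45°, α=345°
  d=(0.9659,-0.2588)  start (2,2)  tX=0.1967 tY=1.5841  stride 1/|dx|=1.0353 1/|dy|=3.8637
    cross x-line → (3,2), t=0.1967
    cross x-line → (4,2), t=1.2320
    cross y-line → (4,1), t=1.5841
    cross x-line → (5,1), t=2.2673
    cross x-line → (6,1), t=3.3025
    cross x-line → (7,1), t=4.3378
    cross x-line → (8,1), t=5.3731 (wall)
  → r_3 = 5.3731

ranges = [1.4597, 1.6281, 5.3731]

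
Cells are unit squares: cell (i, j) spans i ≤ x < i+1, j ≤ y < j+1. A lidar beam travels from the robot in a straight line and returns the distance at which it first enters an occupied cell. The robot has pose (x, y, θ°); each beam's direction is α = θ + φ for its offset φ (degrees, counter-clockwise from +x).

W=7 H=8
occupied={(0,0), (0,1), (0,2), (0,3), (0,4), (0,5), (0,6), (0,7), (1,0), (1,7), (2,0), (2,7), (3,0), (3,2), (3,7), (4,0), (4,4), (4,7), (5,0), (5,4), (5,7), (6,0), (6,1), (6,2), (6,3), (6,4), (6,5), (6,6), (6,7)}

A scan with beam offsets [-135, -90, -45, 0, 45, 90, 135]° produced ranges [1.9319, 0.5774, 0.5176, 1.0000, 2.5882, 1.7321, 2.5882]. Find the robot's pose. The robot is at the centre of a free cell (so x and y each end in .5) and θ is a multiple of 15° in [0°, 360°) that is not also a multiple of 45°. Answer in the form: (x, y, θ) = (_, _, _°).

(x, y, θ) = (1.5, 3.5, 240°)

The pose lattice has 27·16 = 432 candidates. Test each by forward raycasting.
  (3.5, 3.5, 345°): beam 1 = 2.8868 ≠ 1.9319 ✗
  (2.5, 6.5, 105°): beam 1 = 3.0000 ≠ 1.9319 ✗
  (5.5, 3.5, 30°): beam 1 = 2.5882 ≠ 1.9319 ✗
  (5.5, 3.5, 75°): beam 1 = 1.0000 ≠ 1.9319 ✗
  (1.5, 1.5, 105°): beam 1 = 1.0000 ≠ 1.9319 ✗
  …
  (1.5, 3.5, 240°): r_1=1.9319, r_2=0.5774, r_3=0.5176, r_4=1.0000, r_5=2.5882, r_6=1.7321, r_7=2.5882 — all match ✓
Only this pose fits every beam.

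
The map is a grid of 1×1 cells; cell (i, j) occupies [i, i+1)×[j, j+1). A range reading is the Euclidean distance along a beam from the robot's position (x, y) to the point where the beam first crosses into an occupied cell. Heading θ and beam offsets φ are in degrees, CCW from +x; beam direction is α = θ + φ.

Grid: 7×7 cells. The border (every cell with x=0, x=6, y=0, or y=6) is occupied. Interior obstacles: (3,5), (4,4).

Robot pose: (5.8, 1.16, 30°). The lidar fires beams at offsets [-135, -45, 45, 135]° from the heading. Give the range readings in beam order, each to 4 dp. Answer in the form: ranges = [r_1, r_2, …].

beam 1: φ=-135°, α=255°
  dir = (cos 255°, sin 255°) = (-0.2588, -0.9659); from cell (5,1)
  next x-line at t=3.0910, next y-line at t=0.1656; Δt_x=3.8637, Δt_y=1.0353
    y: enter (5,0) at t=0.1656 ← occupied
  → r_1 = 0.1656
beam 2: φ=-45°, α=345°
  dir = (cos 345°, sin 345°) = (0.9659, -0.2588); from cell (5,1)
  next x-line at t=0.2071, next y-line at t=0.6182; Δt_x=1.0353, Δt_y=3.8637
    x: enter (6,1) at t=0.2071 ← occupied
  → r_2 = 0.2071
beam 3: φ=45°, α=75°
  dir = (cos 75°, sin 75°) = (0.2588, 0.9659); from cell (5,1)
  next x-line at t=0.7727, next y-line at t=0.8696; Δt_x=3.8637, Δt_y=1.0353
    x: enter (6,1) at t=0.7727 ← occupied
  → r_3 = 0.7727
beam 4: φ=135°, α=165°
  dir = (cos 165°, sin 165°) = (-0.9659, 0.2588); from cell (5,1)
  next x-line at t=0.8282, next y-line at t=3.2455; Δt_x=1.0353, Δt_y=3.8637
    x: enter (4,1) at t=0.8282
    x: enter (3,1) at t=1.8635
    x: enter (2,1) at t=2.8988
    y: enter (2,2) at t=3.2455
    x: enter (1,2) at t=3.9340
    x: enter (0,2) at t=4.9693 ← occupied
  → r_4 = 4.9693

ranges = [0.1656, 0.2071, 0.7727, 4.9693]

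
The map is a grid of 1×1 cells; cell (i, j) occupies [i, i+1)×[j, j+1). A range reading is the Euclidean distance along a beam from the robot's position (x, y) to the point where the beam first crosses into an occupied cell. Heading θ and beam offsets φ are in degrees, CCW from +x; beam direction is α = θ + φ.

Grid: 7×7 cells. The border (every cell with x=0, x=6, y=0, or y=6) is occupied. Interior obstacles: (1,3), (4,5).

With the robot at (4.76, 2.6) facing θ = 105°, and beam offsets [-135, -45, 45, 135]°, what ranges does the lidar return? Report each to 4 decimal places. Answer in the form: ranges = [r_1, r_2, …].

beam 1: φ=-135°, α=330°
  d=(0.8660,-0.5000)  start (4,2)  tX=0.2771 tY=1.2000  stride 1/|dx|=1.1547 1/|dy|=2.0000
    cross x-line → (5,2), t=0.2771
    cross y-line → (5,1), t=1.2000
    cross x-line → (6,1), t=1.4318 (wall)
  → r_1 = 1.4318
beam 2: φ=-45°, α=60°
  d=(0.5000,0.8660)  start (4,2)  tX=0.4800 tY=0.4619  stride 1/|dx|=2.0000 1/|dy|=1.1547
    cross y-line → (4,3), t=0.4619
    cross x-line → (5,3), t=0.4800
    cross y-line → (5,4), t=1.6166
    cross x-line → (6,4), t=2.4800 (wall)
  → r_2 = 2.4800
beam 3: φ=45°, α=150°
  d=(-0.8660,0.5000)  start (4,2)  tX=0.8776 tY=0.8000  stride 1/|dx|=1.1547 1/|dy|=2.0000
    cross y-line → (4,3), t=0.8000
    cross x-line → (3,3), t=0.8776
    cross x-line → (2,3), t=2.0323
    cross y-line → (2,4), t=2.8000
    cross x-line → (1,4), t=3.1870
    cross x-line → (0,4), t=4.3417 (wall)
  → r_3 = 4.3417
beam 4: φ=135°, α=240°
  d=(-0.5000,-0.8660)  start (4,2)  tX=1.5200 tY=0.6928  stride 1/|dx|=2.0000 1/|dy|=1.1547
    cross y-line → (4,1), t=0.6928
    cross x-line → (3,1), t=1.5200
    cross y-line → (3,0), t=1.8475 (wall)
  → r_4 = 1.8475

ranges = [1.4318, 2.4800, 4.3417, 1.8475]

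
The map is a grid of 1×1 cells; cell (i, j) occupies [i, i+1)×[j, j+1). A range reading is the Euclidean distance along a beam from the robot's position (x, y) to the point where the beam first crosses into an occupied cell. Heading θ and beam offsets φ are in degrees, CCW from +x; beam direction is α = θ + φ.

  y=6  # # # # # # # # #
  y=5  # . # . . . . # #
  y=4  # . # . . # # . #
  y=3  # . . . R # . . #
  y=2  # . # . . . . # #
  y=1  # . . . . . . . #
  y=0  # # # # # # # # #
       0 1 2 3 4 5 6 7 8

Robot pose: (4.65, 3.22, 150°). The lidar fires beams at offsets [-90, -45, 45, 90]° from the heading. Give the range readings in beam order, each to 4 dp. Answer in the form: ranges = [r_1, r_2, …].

ranges = [0.7000, 2.8781, 1.7082, 2.5634]

beam 1: φ=-90°, α=60°
  direction (0.5000, 0.8660); cell (4,3); t to first gridline: x 0.7000, y 0.9007 (then +2.0000 / +1.1547)
    (5,3) via x @ 0.7000  # hit
  → r_1 = 0.7000
beam 2: φ=-45°, α=105°
  direction (-0.2588, 0.9659); cell (4,3); t to first gridline: x 2.5114, y 0.8075 (then +3.8637 / +1.0353)
    (4,4) via y @ 0.8075
    (4,5) via y @ 1.8428
    (3,5) via x @ 2.5114
    (3,6) via y @ 2.8781  # hit
  → r_2 = 2.8781
beam 3: φ=45°, α=195°
  direction (-0.9659, -0.2588); cell (4,3); t to first gridline: x 0.6729, y 0.8500 (then +1.0353 / +3.8637)
    (3,3) via x @ 0.6729
    (3,2) via y @ 0.8500
    (2,2) via x @ 1.7082  # hit
  → r_3 = 1.7082
beam 4: φ=90°, α=240°
  direction (-0.5000, -0.8660); cell (4,3); t to first gridline: x 1.3000, y 0.2540 (then +2.0000 / +1.1547)
    (4,2) via y @ 0.2540
    (3,2) via x @ 1.3000
    (3,1) via y @ 1.4087
    (3,0) via y @ 2.5634  # hit
  → r_4 = 2.5634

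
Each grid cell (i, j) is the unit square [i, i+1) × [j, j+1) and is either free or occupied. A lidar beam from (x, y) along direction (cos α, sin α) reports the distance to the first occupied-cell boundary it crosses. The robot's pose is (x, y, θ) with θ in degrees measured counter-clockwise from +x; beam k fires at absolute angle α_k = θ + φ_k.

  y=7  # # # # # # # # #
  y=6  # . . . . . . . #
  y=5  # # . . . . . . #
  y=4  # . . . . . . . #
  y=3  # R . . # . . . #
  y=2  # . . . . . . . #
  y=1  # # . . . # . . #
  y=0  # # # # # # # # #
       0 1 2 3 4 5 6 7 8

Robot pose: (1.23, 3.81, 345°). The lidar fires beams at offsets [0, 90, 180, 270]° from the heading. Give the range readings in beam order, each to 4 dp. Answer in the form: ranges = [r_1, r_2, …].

beam 1: φ=0°, α=345°
  direction (0.9659, -0.2588); cell (1,3); t to first gridline: x 0.7972, y 3.1296 (then +1.0353 / +3.8637)
    (2,3) via x @ 0.7972
    (3,3) via x @ 1.8324
    (4,3) via x @ 2.8677  # hit
  → r_1 = 2.8677
beam 2: φ=90°, α=75°
  direction (0.2588, 0.9659); cell (1,3); t to first gridline: x 2.9751, y 0.1967 (then +3.8637 / +1.0353)
    (1,4) via y @ 0.1967
    (1,5) via y @ 1.2320  # hit
  → r_2 = 1.2320
beam 3: φ=180°, α=165°
  direction (-0.9659, 0.2588); cell (1,3); t to first gridline: x 0.2381, y 0.7341 (then +1.0353 / +3.8637)
    (0,3) via x @ 0.2381  # hit
  → r_3 = 0.2381
beam 4: φ=270°, α=255°
  direction (-0.2588, -0.9659); cell (1,3); t to first gridline: x 0.8887, y 0.8386 (then +3.8637 / +1.0353)
    (1,2) via y @ 0.8386
    (0,2) via x @ 0.8887  # hit
  → r_4 = 0.8887

ranges = [2.8677, 1.2320, 0.2381, 0.8887]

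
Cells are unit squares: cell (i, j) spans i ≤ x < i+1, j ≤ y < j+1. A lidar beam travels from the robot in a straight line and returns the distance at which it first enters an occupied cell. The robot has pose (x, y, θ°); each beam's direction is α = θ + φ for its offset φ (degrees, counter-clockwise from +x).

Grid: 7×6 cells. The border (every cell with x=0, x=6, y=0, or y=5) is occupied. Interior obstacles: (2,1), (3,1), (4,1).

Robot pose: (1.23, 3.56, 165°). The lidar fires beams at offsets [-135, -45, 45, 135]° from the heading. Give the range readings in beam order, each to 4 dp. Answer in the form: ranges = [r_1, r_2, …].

ranges = [2.8800, 0.4600, 0.2656, 1.8013]

beam 1: φ=-135°, α=30°
  d=(0.8660,0.5000)  start (1,3)  tX=0.8891 tY=0.8800  stride 1/|dx|=1.1547 1/|dy|=2.0000
    cross y-line → (1,4), t=0.8800
    cross x-line → (2,4), t=0.8891
    cross x-line → (3,4), t=2.0438
    cross y-line → (3,5), t=2.8800 (wall)
  → r_1 = 2.8800
beam 2: φ=-45°, α=120°
  d=(-0.5000,0.8660)  start (1,3)  tX=0.4600 tY=0.5081  stride 1/|dx|=2.0000 1/|dy|=1.1547
    cross x-line → (0,3), t=0.4600 (wall)
  → r_2 = 0.4600
beam 3: φ=45°, α=210°
  d=(-0.8660,-0.5000)  start (1,3)  tX=0.2656 tY=1.1200  stride 1/|dx|=1.1547 1/|dy|=2.0000
    cross x-line → (0,3), t=0.2656 (wall)
  → r_3 = 0.2656
beam 4: φ=135°, α=300°
  d=(0.5000,-0.8660)  start (1,3)  tX=1.5400 tY=0.6466  stride 1/|dx|=2.0000 1/|dy|=1.1547
    cross y-line → (1,2), t=0.6466
    cross x-line → (2,2), t=1.5400
    cross y-line → (2,1), t=1.8013 (wall)
  → r_4 = 1.8013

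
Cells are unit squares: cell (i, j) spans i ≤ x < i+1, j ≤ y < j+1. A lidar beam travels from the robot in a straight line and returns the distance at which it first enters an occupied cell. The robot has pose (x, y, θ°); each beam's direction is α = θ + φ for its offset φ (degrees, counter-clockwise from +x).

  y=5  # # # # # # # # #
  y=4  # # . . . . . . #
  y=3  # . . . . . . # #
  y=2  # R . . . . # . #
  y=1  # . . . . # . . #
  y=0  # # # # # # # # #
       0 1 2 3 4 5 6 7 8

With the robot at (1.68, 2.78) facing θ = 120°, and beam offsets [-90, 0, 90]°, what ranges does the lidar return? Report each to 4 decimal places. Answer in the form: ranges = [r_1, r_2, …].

beam 1: φ=-90°, α=30°
  dir = (cos 30°, sin 30°) = (0.8660, 0.5000); from cell (1,2)
  next x-line at t=0.3695, next y-line at t=0.4400; Δt_x=1.1547, Δt_y=2.0000
    x: enter (2,2) at t=0.3695
    y: enter (2,3) at t=0.4400
    x: enter (3,3) at t=1.5242
    y: enter (3,4) at t=2.4400
    x: enter (4,4) at t=2.6789
    x: enter (5,4) at t=3.8336
    y: enter (5,5) at t=4.4400 ← occupied
  → r_1 = 4.4400
beam 2: φ=0°, α=120°
  dir = (cos 120°, sin 120°) = (-0.5000, 0.8660); from cell (1,2)
  next x-line at t=1.3600, next y-line at t=0.2540; Δt_x=2.0000, Δt_y=1.1547
    y: enter (1,3) at t=0.2540
    x: enter (0,3) at t=1.3600 ← occupied
  → r_2 = 1.3600
beam 3: φ=90°, α=210°
  dir = (cos 210°, sin 210°) = (-0.8660, -0.5000); from cell (1,2)
  next x-line at t=0.7852, next y-line at t=1.5600; Δt_x=1.1547, Δt_y=2.0000
    x: enter (0,2) at t=0.7852 ← occupied
  → r_3 = 0.7852

ranges = [4.4400, 1.3600, 0.7852]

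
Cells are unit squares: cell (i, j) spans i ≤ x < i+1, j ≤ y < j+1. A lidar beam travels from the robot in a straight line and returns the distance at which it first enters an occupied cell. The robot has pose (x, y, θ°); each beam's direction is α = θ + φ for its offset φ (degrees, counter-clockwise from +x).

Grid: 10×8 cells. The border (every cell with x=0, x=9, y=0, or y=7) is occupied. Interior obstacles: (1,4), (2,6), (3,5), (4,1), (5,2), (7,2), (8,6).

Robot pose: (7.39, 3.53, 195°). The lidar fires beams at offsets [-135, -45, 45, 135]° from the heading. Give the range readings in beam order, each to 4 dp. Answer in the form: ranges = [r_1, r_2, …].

beam 1: φ=-135°, α=60°
  d=(0.5000,0.8660)  start (7,3)  tX=1.2200 tY=0.5427  stride 1/|dx|=2.0000 1/|dy|=1.1547
    cross y-line → (7,4), t=0.5427
    cross x-line → (8,4), t=1.2200
    cross y-line → (8,5), t=1.6974
    cross y-line → (8,6), t=2.8521 (wall)
  → r_1 = 2.8521
beam 2: φ=-45°, α=150°
  d=(-0.8660,0.5000)  start (7,3)  tX=0.4503 tY=0.9400  stride 1/|dx|=1.1547 1/|dy|=2.0000
    cross x-line → (6,3), t=0.4503
    cross y-line → (6,4), t=0.9400
    cross x-line → (5,4), t=1.6050
    cross x-line → (4,4), t=2.7597
    cross y-line → (4,5), t=2.9400
    cross x-line → (3,5), t=3.9144 (wall)
  → r_2 = 3.9144
beam 3: φ=45°, α=240°
  d=(-0.5000,-0.8660)  start (7,3)  tX=0.7800 tY=0.6120  stride 1/|dx|=2.0000 1/|dy|=1.1547
    cross y-line → (7,2), t=0.6120 (wall)
  → r_3 = 0.6120
beam 4: φ=135°, α=330°
  d=(0.8660,-0.5000)  start (7,3)  tX=0.7044 tY=1.0600  stride 1/|dx|=1.1547 1/|dy|=2.0000
    cross x-line → (8,3), t=0.7044
    cross y-line → (8,2), t=1.0600
    cross x-line → (9,2), t=1.8591 (wall)
  → r_4 = 1.8591

ranges = [2.8521, 3.9144, 0.6120, 1.8591]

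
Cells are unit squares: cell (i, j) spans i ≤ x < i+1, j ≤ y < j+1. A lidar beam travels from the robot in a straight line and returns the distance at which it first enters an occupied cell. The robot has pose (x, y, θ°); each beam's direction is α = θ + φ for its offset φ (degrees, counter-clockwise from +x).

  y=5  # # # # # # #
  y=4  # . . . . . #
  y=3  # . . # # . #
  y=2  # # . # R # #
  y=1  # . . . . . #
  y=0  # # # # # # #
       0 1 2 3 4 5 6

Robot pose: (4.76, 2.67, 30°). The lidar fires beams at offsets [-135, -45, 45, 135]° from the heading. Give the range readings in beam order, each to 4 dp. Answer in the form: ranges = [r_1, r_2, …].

beam 1: φ=-135°, α=255°
  d=(-0.2588,-0.9659)  start (4,2)  tX=2.9364 tY=0.6936  stride 1/|dx|=3.8637 1/|dy|=1.0353
    cross y-line → (4,1), t=0.6936
    cross y-line → (4,0), t=1.7289 (wall)
  → r_1 = 1.7289
beam 2: φ=-45°, α=345°
  d=(0.9659,-0.2588)  start (4,2)  tX=0.2485 tY=2.5887  stride 1/|dx|=1.0353 1/|dy|=3.8637
    cross x-line → (5,2), t=0.2485 (wall)
  → r_2 = 0.2485
beam 3: φ=45°, α=75°
  d=(0.2588,0.9659)  start (4,2)  tX=0.9273 tY=0.3416  stride 1/|dx|=3.8637 1/|dy|=1.0353
    cross y-line → (4,3), t=0.3416 (wall)
  → r_3 = 0.3416
beam 4: φ=135°, α=165°
  d=(-0.9659,0.2588)  start (4,2)  tX=0.7868 tY=1.2750  stride 1/|dx|=1.0353 1/|dy|=3.8637
    cross x-line → (3,2), t=0.7868 (wall)
  → r_4 = 0.7868

ranges = [1.7289, 0.2485, 0.3416, 0.7868]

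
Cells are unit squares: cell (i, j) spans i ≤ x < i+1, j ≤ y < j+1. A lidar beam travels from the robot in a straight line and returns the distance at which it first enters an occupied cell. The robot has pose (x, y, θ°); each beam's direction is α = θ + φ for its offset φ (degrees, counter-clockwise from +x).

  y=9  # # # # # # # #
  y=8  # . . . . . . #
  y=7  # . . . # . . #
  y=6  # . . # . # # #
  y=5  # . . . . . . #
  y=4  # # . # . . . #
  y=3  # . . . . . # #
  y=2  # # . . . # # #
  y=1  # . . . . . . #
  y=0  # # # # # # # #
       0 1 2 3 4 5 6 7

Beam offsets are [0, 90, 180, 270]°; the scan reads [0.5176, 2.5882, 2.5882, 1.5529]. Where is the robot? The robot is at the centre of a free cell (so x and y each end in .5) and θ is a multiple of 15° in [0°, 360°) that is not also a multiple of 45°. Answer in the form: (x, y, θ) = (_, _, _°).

(x, y, θ) = (2.5, 1.5, 285°)

Candidates: 38 free-cell centres × 16 headings = 608 poses. Raycast each; keep the one whose scan matches to 4 dp.
  (4.5, 5.5, 165°): beam 1 = 3.6235 ≠ 0.5176 ✗
  (4.5, 1.5, 210°): beam 1 = 1.0000 ≠ 0.5176 ✗
  (4.5, 6.5, 345°): beam 2 = 0.5176 ≠ 2.5882 ✗
  (1.5, 6.5, 105°): beam 1 = 1.9319 ≠ 0.5176 ✗
  …
  (2.5, 1.5, 285°): r_1=0.5176, r_2=2.5882, r_3=2.5882, r_4=1.5529 — all match ✓
No second candidate reproduces the full scan.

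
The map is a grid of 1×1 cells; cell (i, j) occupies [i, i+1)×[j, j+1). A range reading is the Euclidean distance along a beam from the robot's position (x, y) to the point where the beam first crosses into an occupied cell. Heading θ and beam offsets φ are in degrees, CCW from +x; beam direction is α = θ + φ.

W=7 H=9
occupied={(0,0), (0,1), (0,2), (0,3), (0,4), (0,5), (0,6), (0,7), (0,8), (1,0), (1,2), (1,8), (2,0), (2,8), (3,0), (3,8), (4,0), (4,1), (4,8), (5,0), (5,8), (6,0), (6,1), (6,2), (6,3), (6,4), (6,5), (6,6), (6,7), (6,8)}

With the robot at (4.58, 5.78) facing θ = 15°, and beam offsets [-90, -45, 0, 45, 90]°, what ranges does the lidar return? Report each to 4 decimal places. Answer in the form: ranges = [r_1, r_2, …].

ranges = [4.9486, 1.6397, 1.4701, 2.5634, 2.2983]

beam 1: φ=-90°, α=285°
  direction (0.2588, -0.9659); cell (4,5); t to first gridline: x 1.6228, y 0.8075 (then +3.8637 / +1.0353)
    (4,4) via y @ 0.8075
    (5,4) via x @ 1.6228
    (5,3) via y @ 1.8428
    (5,2) via y @ 2.8781
    (5,1) via y @ 3.9133
    (5,0) via y @ 4.9486  # hit
  → r_1 = 4.9486
beam 2: φ=-45°, α=330°
  direction (0.8660, -0.5000); cell (4,5); t to first gridline: x 0.4850, y 1.5600 (then +1.1547 / +2.0000)
    (5,5) via x @ 0.4850
    (5,4) via y @ 1.5600
    (6,4) via x @ 1.6397  # hit
  → r_2 = 1.6397
beam 3: φ=0°, α=15°
  direction (0.9659, 0.2588); cell (4,5); t to first gridline: x 0.4348, y 0.8500 (then +1.0353 / +3.8637)
    (5,5) via x @ 0.4348
    (5,6) via y @ 0.8500
    (6,6) via x @ 1.4701  # hit
  → r_3 = 1.4701
beam 4: φ=45°, α=60°
  direction (0.5000, 0.8660); cell (4,5); t to first gridline: x 0.8400, y 0.2540 (then +2.0000 / +1.1547)
    (4,6) via y @ 0.2540
    (5,6) via x @ 0.8400
    (5,7) via y @ 1.4087
    (5,8) via y @ 2.5634  # hit
  → r_4 = 2.5634
beam 5: φ=90°, α=105°
  direction (-0.2588, 0.9659); cell (4,5); t to first gridline: x 2.2409, y 0.2278 (then +3.8637 / +1.0353)
    (4,6) via y @ 0.2278
    (4,7) via y @ 1.2630
    (3,7) via x @ 2.2409
    (3,8) via y @ 2.2983  # hit
  → r_5 = 2.2983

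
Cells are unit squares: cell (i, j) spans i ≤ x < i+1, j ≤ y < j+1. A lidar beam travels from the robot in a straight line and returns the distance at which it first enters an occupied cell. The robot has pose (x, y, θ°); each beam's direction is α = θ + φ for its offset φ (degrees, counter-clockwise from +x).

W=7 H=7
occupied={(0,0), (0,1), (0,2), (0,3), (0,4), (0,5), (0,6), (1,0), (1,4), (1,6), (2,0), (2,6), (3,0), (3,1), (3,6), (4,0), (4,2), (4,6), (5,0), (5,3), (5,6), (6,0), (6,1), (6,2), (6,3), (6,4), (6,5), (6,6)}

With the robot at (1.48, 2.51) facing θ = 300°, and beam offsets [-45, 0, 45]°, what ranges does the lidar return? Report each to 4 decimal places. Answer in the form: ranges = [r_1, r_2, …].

beam 1: φ=-45°, α=255°
  d=(-0.2588,-0.9659)  start (1,2)  tX=1.8546 tY=0.5280  stride 1/|dx|=3.8637 1/|dy|=1.0353
    cross y-line → (1,1), t=0.5280
    cross y-line → (1,0), t=1.5633 (wall)
  → r_1 = 1.5633
beam 2: φ=0°, α=300°
  d=(0.5000,-0.8660)  start (1,2)  tX=1.0400 tY=0.5889  stride 1/|dx|=2.0000 1/|dy|=1.1547
    cross y-line → (1,1), t=0.5889
    cross x-line → (2,1), t=1.0400
    cross y-line → (2,0), t=1.7436 (wall)
  → r_2 = 1.7436
beam 3: φ=45°, α=345°
  d=(0.9659,-0.2588)  start (1,2)  tX=0.5383 tY=1.9705  stride 1/|dx|=1.0353 1/|dy|=3.8637
    cross x-line → (2,2), t=0.5383
    cross x-line → (3,2), t=1.5736
    cross y-line → (3,1), t=1.9705 (wall)
  → r_3 = 1.9705

ranges = [1.5633, 1.7436, 1.9705]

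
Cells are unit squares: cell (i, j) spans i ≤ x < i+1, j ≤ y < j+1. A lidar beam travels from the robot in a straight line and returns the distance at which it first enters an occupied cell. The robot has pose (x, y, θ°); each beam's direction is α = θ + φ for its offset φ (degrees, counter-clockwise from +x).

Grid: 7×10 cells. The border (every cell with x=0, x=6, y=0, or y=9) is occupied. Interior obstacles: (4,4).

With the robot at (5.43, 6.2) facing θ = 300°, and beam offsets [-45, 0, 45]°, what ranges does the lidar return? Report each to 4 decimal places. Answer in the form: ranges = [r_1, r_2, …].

ranges = [1.6614, 1.1400, 0.5901]

beam 1: φ=-45°, α=255°
  dir = (cos 255°, sin 255°) = (-0.2588, -0.9659); from cell (5,6)
  next x-line at t=1.6614, next y-line at t=0.2071; Δt_x=3.8637, Δt_y=1.0353
    y: enter (5,5) at t=0.2071
    y: enter (5,4) at t=1.2423
    x: enter (4,4) at t=1.6614 ← occupied
  → r_1 = 1.6614
beam 2: φ=0°, α=300°
  dir = (cos 300°, sin 300°) = (0.5000, -0.8660); from cell (5,6)
  next x-line at t=1.1400, next y-line at t=0.2309; Δt_x=2.0000, Δt_y=1.1547
    y: enter (5,5) at t=0.2309
    x: enter (6,5) at t=1.1400 ← occupied
  → r_2 = 1.1400
beam 3: φ=45°, α=345°
  dir = (cos 345°, sin 345°) = (0.9659, -0.2588); from cell (5,6)
  next x-line at t=0.5901, next y-line at t=0.7727; Δt_x=1.0353, Δt_y=3.8637
    x: enter (6,6) at t=0.5901 ← occupied
  → r_3 = 0.5901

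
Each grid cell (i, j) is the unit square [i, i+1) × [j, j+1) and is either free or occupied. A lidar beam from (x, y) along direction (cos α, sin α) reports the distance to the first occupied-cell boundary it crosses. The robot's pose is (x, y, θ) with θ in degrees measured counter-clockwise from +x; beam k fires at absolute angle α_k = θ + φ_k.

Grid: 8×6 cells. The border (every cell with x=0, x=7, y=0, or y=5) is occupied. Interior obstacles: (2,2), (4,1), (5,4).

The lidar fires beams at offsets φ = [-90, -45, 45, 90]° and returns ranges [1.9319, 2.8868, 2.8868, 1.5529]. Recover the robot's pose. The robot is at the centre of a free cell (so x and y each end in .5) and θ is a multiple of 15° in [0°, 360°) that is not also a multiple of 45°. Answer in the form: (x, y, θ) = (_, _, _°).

Enumerate (i+0.5, j+0.5, θ) over the 21 free cells and 16 admissible headings. For each, cast all 4 beams and compare to the given ranges.
  (6.5, 4.5, 30°): beam 1 = 1.0000 ≠ 1.9319 ✗
  (4.5, 4.5, 60°): beam 1 = 0.5774 ≠ 1.9319 ✗
  (5.5, 2.5, 105°): beam 1 = 1.5529 ≠ 1.9319 ✗
  (1.5, 1.5, 210°): beam 1 = 1.0000 ≠ 1.9319 ✗
  …
  (3.5, 4.5, 255°): r_1=1.9319, r_2=2.8868, r_3=2.8868, r_4=1.5529 — all match ✓
Only this pose fits every beam.

(x, y, θ) = (3.5, 4.5, 255°)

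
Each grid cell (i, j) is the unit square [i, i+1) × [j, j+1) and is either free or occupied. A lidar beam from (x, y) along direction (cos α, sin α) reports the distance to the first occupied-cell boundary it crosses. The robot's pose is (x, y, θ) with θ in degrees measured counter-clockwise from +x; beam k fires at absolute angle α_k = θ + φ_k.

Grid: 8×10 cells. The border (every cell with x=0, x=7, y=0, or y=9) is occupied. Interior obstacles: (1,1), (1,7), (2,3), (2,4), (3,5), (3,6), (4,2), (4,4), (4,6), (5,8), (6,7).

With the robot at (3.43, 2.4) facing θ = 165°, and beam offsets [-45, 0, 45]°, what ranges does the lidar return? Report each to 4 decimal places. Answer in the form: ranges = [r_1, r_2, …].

ranges = [0.8600, 2.5157, 1.6512]

beam 1: φ=-45°, α=120°
  direction (-0.5000, 0.8660); cell (3,2); t to first gridline: x 0.8600, y 0.6928 (then +2.0000 / +1.1547)
    (3,3) via y @ 0.6928
    (2,3) via x @ 0.8600  # hit
  → r_1 = 0.8600
beam 2: φ=0°, α=165°
  direction (-0.9659, 0.2588); cell (3,2); t to first gridline: x 0.4452, y 2.3182 (then +1.0353 / +3.8637)
    (2,2) via x @ 0.4452
    (1,2) via x @ 1.4804
    (1,3) via y @ 2.3182
    (0,3) via x @ 2.5157  # hit
  → r_2 = 2.5157
beam 3: φ=45°, α=210°
  direction (-0.8660, -0.5000); cell (3,2); t to first gridline: x 0.4965, y 0.8000 (then +1.1547 / +2.0000)
    (2,2) via x @ 0.4965
    (2,1) via y @ 0.8000
    (1,1) via x @ 1.6512  # hit
  → r_3 = 1.6512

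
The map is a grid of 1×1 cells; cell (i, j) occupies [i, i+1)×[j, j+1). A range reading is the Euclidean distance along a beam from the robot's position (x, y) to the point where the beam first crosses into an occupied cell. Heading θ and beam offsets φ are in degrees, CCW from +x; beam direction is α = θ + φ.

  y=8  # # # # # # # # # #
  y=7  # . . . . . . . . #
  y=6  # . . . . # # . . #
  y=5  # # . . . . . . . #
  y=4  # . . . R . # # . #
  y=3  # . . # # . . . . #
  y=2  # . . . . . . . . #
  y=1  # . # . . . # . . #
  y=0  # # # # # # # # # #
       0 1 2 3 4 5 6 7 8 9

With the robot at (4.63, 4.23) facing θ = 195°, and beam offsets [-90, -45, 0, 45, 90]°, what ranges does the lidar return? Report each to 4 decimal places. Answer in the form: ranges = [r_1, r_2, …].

ranges = [3.9030, 3.0369, 0.8887, 0.2656, 0.2381]

beam 1: φ=-90°, α=105°
  d=(-0.2588,0.9659)  start (4,4)  tX=2.4341 tY=0.7972  stride 1/|dx|=3.8637 1/|dy|=1.0353
    cross y-line → (4,5), t=0.7972
    cross y-line → (4,6), t=1.8324
    cross x-line → (3,6), t=2.4341
    cross y-line → (3,7), t=2.8677
    cross y-line → (3,8), t=3.9030 (wall)
  → r_1 = 3.9030
beam 2: φ=-45°, α=150°
  d=(-0.8660,0.5000)  start (4,4)  tX=0.7275 tY=1.5400  stride 1/|dx|=1.1547 1/|dy|=2.0000
    cross x-line → (3,4), t=0.7275
    cross y-line → (3,5), t=1.5400
    cross x-line → (2,5), t=1.8822
    cross x-line → (1,5), t=3.0369 (wall)
  → r_2 = 3.0369
beam 3: φ=0°, α=195°
  d=(-0.9659,-0.2588)  start (4,4)  tX=0.6522 tY=0.8887  stride 1/|dx|=1.0353 1/|dy|=3.8637
    cross x-line → (3,4), t=0.6522
    cross y-line → (3,3), t=0.8887 (wall)
  → r_3 = 0.8887
beam 4: φ=45°, α=240°
  d=(-0.5000,-0.8660)  start (4,4)  tX=1.2600 tY=0.2656  stride 1/|dx|=2.0000 1/|dy|=1.1547
    cross y-line → (4,3), t=0.2656 (wall)
  → r_4 = 0.2656
beam 5: φ=90°, α=285°
  d=(0.2588,-0.9659)  start (4,4)  tX=1.4296 tY=0.2381  stride 1/|dx|=3.8637 1/|dy|=1.0353
    cross y-line → (4,3), t=0.2381 (wall)
  → r_5 = 0.2381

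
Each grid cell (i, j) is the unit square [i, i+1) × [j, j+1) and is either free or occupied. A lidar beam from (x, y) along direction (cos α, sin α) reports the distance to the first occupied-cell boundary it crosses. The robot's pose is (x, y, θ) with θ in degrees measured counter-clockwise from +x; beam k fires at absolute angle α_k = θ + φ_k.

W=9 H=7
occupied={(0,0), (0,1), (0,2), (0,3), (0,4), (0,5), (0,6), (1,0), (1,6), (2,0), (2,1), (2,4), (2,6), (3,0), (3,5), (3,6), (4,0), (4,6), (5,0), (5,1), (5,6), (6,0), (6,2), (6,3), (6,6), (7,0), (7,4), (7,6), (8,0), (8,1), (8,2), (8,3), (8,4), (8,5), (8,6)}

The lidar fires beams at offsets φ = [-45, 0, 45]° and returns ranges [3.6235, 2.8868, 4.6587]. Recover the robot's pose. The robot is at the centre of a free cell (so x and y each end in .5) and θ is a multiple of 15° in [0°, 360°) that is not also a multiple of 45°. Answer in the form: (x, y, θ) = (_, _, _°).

The pose lattice has 28·16 = 448 candidates. Test each by forward raycasting.
  (4.5, 2.5, 75°): beam 1 = 1.7321 ≠ 3.6235 ✗
  (5.5, 5.5, 195°): beam 1 = 1.0000 ≠ 3.6235 ✗
  (7.5, 1.5, 120°): beam 1 = 1.9319 ≠ 3.6235 ✗
  …
  (3.5, 4.5, 330°): r_1=3.6235, r_2=2.8868, r_3=4.6587 — all match ✓
Only this pose fits every beam.

(x, y, θ) = (3.5, 4.5, 330°)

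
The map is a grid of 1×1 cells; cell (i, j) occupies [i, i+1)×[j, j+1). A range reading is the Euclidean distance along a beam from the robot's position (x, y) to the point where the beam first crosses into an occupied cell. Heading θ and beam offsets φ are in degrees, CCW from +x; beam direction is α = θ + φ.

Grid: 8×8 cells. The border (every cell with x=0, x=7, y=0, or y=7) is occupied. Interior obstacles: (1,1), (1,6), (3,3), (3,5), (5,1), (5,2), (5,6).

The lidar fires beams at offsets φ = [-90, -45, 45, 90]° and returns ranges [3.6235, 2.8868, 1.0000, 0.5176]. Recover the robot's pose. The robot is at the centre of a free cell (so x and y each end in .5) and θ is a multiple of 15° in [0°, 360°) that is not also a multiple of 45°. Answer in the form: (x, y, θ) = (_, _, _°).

(x, y, θ) = (4.5, 2.5, 255°)

The pose lattice has 29·16 = 464 candidates. Test each by forward raycasting.
  (6.5, 3.5, 150°): beam 1 = 1.0000 ≠ 3.6235 ✗
  (1.5, 2.5, 195°): beam 1 = 1.9319 ≠ 3.6235 ✗
  (3.5, 6.5, 120°): beam 1 = 1.0000 ≠ 3.6235 ✗
  (6.5, 4.5, 240°): beam 1 = 2.8868 ≠ 3.6235 ✗
  …
  (4.5, 2.5, 255°): r_1=3.6235, r_2=2.8868, r_3=1.0000, r_4=0.5176 — all match ✓
No second candidate reproduces the full scan.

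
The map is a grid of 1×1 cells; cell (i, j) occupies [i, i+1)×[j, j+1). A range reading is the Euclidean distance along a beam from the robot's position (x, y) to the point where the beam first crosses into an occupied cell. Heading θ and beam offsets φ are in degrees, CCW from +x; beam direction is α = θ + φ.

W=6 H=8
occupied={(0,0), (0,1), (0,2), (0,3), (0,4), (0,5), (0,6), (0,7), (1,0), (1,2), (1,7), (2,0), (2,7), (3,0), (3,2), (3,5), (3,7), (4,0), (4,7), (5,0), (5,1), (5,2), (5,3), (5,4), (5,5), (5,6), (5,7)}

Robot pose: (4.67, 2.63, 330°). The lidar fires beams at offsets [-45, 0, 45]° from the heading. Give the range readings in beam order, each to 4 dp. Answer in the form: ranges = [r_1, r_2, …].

ranges = [1.2750, 0.3811, 0.3416]

beam 1: φ=-45°, α=285°
  d=(0.2588,-0.9659)  start (4,2)  tX=1.2750 tY=0.6522  stride 1/|dx|=3.8637 1/|dy|=1.0353
    cross y-line → (4,1), t=0.6522
    cross x-line → (5,1), t=1.2750 (wall)
  → r_1 = 1.2750
beam 2: φ=0°, α=330°
  d=(0.8660,-0.5000)  start (4,2)  tX=0.3811 tY=1.2600  stride 1/|dx|=1.1547 1/|dy|=2.0000
    cross x-line → (5,2), t=0.3811 (wall)
  → r_2 = 0.3811
beam 3: φ=45°, α=15°
  d=(0.9659,0.2588)  start (4,2)  tX=0.3416 tY=1.4296  stride 1/|dx|=1.0353 1/|dy|=3.8637
    cross x-line → (5,2), t=0.3416 (wall)
  → r_3 = 0.3416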